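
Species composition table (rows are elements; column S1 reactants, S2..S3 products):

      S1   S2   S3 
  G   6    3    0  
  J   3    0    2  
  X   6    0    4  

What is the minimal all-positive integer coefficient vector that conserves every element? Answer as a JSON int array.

Coefficients: [2, 4, 3]

G: 2·6 = 12 | 4·3+3·0 = 12
J: 2·3 = 6 | 4·0+3·2 = 6
X: 2·6 = 12 | 4·0+3·4 = 12
gcd(2,4,3) = 1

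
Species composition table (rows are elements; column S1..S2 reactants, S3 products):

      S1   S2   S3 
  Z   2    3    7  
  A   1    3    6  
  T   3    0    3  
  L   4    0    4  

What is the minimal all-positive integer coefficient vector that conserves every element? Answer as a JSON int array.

Z: 3·2+5·3 = 21 | 3·7 = 21
A: 3·1+5·3 = 18 | 3·6 = 18
T: 3·3+5·0 = 9 | 3·3 = 9
L: 3·4+5·0 = 12 | 3·4 = 12
gcd(3,5,3) = 1

Coefficients: [3, 5, 3]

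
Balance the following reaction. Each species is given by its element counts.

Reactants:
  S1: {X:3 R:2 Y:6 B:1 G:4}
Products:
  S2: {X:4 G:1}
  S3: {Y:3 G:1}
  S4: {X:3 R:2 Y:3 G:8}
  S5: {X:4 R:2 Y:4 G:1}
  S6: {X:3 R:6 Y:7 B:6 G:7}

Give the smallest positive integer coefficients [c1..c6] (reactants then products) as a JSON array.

X: 6·3 = 18 | 1·4+6·0+1·3+2·4+1·3 = 18
R: 6·2 = 12 | 1·0+6·0+1·2+2·2+1·6 = 12
Y: 6·6 = 36 | 1·0+6·3+1·3+2·4+1·7 = 36
B: 6·1 = 6 | 1·0+6·0+1·0+2·0+1·6 = 6
G: 6·4 = 24 | 1·1+6·1+1·8+2·1+1·7 = 24
gcd(6,1,6,1,2,1) = 1

Coefficients: [6, 1, 6, 1, 2, 1]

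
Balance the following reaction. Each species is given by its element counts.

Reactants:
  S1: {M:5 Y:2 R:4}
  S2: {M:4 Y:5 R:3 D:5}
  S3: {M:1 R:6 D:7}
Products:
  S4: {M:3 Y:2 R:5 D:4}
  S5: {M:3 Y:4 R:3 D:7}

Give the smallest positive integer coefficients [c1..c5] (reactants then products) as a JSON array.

Coefficients: [1, 4, 3, 5, 3]

M: 1·5+4·4+3·1 = 24 | 5·3+3·3 = 24
Y: 1·2+4·5+3·0 = 22 | 5·2+3·4 = 22
R: 1·4+4·3+3·6 = 34 | 5·5+3·3 = 34
D: 1·0+4·5+3·7 = 41 | 5·4+3·7 = 41
gcd(1,4,3,5,3) = 1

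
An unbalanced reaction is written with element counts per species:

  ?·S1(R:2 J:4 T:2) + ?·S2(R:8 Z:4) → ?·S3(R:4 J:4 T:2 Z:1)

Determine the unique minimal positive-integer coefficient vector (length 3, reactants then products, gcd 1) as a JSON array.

R: 4·2+1·8 = 16 | 4·4 = 16
J: 4·4+1·0 = 16 | 4·4 = 16
T: 4·2+1·0 = 8 | 4·2 = 8
Z: 4·0+1·4 = 4 | 4·1 = 4
gcd(4,1,4) = 1

Coefficients: [4, 1, 4]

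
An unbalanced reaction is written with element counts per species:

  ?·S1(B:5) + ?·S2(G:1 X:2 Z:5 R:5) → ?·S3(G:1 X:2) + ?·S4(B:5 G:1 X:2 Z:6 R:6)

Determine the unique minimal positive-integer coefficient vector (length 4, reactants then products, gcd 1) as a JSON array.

Coefficients: [5, 6, 1, 5]

B: 5·5+6·0 = 25 | 1·0+5·5 = 25
G: 5·0+6·1 = 6 | 1·1+5·1 = 6
X: 5·0+6·2 = 12 | 1·2+5·2 = 12
Z: 5·0+6·5 = 30 | 1·0+5·6 = 30
R: 5·0+6·5 = 30 | 1·0+5·6 = 30
gcd(5,6,1,5) = 1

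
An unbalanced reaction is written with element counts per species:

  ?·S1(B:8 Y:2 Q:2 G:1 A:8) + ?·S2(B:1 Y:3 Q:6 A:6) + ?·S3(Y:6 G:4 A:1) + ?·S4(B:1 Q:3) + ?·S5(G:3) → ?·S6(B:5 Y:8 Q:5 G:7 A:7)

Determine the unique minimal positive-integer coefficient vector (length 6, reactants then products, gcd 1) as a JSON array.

Coefficients: [3, 2, 6, 4, 5, 6]

B: 3·8+2·1+6·0+4·1+5·0 = 30 | 6·5 = 30
Y: 3·2+2·3+6·6+4·0+5·0 = 48 | 6·8 = 48
Q: 3·2+2·6+6·0+4·3+5·0 = 30 | 6·5 = 30
G: 3·1+2·0+6·4+4·0+5·3 = 42 | 6·7 = 42
A: 3·8+2·6+6·1+4·0+5·0 = 42 | 6·7 = 42
gcd(3,2,6,4,5,6) = 1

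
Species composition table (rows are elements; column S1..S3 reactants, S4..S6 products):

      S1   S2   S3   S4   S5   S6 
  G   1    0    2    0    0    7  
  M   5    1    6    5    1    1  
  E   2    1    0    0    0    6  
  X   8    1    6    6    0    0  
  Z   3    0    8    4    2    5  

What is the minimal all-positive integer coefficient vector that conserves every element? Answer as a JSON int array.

Coefficients: [1, 4, 3, 5, 1, 1]

G: 1·1+4·0+3·2 = 7 | 5·0+1·0+1·7 = 7
M: 1·5+4·1+3·6 = 27 | 5·5+1·1+1·1 = 27
E: 1·2+4·1+3·0 = 6 | 5·0+1·0+1·6 = 6
X: 1·8+4·1+3·6 = 30 | 5·6+1·0+1·0 = 30
Z: 1·3+4·0+3·8 = 27 | 5·4+1·2+1·5 = 27
gcd(1,4,3,5,1,1) = 1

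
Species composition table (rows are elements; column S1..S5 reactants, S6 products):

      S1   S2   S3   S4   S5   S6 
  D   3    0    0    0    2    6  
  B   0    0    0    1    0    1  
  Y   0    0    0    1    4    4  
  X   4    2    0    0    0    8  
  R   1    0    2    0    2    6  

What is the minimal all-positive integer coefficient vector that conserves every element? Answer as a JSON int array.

Coefficients: [6, 4, 6, 4, 3, 4]

D: 6·3+4·0+6·0+4·0+3·2 = 24 | 4·6 = 24
B: 6·0+4·0+6·0+4·1+3·0 = 4 | 4·1 = 4
Y: 6·0+4·0+6·0+4·1+3·4 = 16 | 4·4 = 16
X: 6·4+4·2+6·0+4·0+3·0 = 32 | 4·8 = 32
R: 6·1+4·0+6·2+4·0+3·2 = 24 | 4·6 = 24
gcd(6,4,6,4,3,4) = 1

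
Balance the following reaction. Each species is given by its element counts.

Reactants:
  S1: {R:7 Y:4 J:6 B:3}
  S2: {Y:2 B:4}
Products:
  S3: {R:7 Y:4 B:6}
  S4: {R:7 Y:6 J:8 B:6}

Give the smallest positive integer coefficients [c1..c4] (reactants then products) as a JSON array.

R: 4·7+3·0 = 28 | 1·7+3·7 = 28
Y: 4·4+3·2 = 22 | 1·4+3·6 = 22
J: 4·6+3·0 = 24 | 1·0+3·8 = 24
B: 4·3+3·4 = 24 | 1·6+3·6 = 24
gcd(4,3,1,3) = 1

Coefficients: [4, 3, 1, 3]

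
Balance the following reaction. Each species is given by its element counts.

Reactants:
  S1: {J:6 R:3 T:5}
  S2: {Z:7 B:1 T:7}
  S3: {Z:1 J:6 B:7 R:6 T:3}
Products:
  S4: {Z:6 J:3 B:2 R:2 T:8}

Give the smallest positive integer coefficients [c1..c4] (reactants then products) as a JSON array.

Coefficients: [2, 5, 1, 6]

Z: 2·0+5·7+1·1 = 36 | 6·6 = 36
J: 2·6+5·0+1·6 = 18 | 6·3 = 18
B: 2·0+5·1+1·7 = 12 | 6·2 = 12
R: 2·3+5·0+1·6 = 12 | 6·2 = 12
T: 2·5+5·7+1·3 = 48 | 6·8 = 48
gcd(2,5,1,6) = 1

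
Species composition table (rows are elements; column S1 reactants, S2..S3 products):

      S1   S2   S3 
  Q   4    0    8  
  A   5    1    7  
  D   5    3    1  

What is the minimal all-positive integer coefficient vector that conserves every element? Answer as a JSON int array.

Coefficients: [2, 3, 1]

Q: 2·4 = 8 | 3·0+1·8 = 8
A: 2·5 = 10 | 3·1+1·7 = 10
D: 2·5 = 10 | 3·3+1·1 = 10
gcd(2,3,1) = 1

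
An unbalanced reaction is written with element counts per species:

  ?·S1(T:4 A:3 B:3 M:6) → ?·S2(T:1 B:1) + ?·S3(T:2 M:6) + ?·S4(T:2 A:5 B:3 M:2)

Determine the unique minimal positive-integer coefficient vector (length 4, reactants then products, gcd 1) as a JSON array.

Coefficients: [5, 6, 4, 3]

T: 5·4 = 20 | 6·1+4·2+3·2 = 20
A: 5·3 = 15 | 6·0+4·0+3·5 = 15
B: 5·3 = 15 | 6·1+4·0+3·3 = 15
M: 5·6 = 30 | 6·0+4·6+3·2 = 30
gcd(5,6,4,3) = 1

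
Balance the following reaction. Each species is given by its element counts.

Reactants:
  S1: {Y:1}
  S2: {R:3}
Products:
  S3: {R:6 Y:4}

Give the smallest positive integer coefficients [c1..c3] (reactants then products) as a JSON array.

Coefficients: [4, 2, 1]

R: 4·0+2·3 = 6 | 1·6 = 6
Y: 4·1+2·0 = 4 | 1·4 = 4
gcd(4,2,1) = 1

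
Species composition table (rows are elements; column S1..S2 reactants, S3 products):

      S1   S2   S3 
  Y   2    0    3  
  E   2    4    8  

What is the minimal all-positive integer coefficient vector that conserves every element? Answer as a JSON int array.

Y: 6·2+5·0 = 12 | 4·3 = 12
E: 6·2+5·4 = 32 | 4·8 = 32
gcd(6,5,4) = 1

Coefficients: [6, 5, 4]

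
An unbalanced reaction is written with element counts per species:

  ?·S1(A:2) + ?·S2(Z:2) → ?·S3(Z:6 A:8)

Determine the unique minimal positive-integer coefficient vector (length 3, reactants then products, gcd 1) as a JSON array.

Z: 4·0+3·2 = 6 | 1·6 = 6
A: 4·2+3·0 = 8 | 1·8 = 8
gcd(4,3,1) = 1

Coefficients: [4, 3, 1]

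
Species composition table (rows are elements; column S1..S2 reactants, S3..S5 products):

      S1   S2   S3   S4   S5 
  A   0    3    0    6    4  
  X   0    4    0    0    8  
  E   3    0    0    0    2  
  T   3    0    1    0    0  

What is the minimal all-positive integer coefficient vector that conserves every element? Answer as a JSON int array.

A: 2·0+6·3 = 18 | 6·0+1·6+3·4 = 18
X: 2·0+6·4 = 24 | 6·0+1·0+3·8 = 24
E: 2·3+6·0 = 6 | 6·0+1·0+3·2 = 6
T: 2·3+6·0 = 6 | 6·1+1·0+3·0 = 6
gcd(2,6,6,1,3) = 1

Coefficients: [2, 6, 6, 1, 3]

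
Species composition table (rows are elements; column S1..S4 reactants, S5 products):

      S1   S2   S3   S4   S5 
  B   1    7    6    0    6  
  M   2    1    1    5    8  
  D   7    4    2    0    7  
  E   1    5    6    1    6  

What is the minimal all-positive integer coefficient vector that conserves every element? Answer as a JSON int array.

B: 3·1+3·7+1·6+6·0 = 30 | 5·6 = 30
M: 3·2+3·1+1·1+6·5 = 40 | 5·8 = 40
D: 3·7+3·4+1·2+6·0 = 35 | 5·7 = 35
E: 3·1+3·5+1·6+6·1 = 30 | 5·6 = 30
gcd(3,3,1,6,5) = 1

Coefficients: [3, 3, 1, 6, 5]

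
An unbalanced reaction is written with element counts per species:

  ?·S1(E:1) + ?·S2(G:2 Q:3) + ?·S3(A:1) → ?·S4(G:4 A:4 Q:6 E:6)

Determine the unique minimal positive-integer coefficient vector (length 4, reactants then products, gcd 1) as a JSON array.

G: 6·0+2·2+4·0 = 4 | 1·4 = 4
A: 6·0+2·0+4·1 = 4 | 1·4 = 4
Q: 6·0+2·3+4·0 = 6 | 1·6 = 6
E: 6·1+2·0+4·0 = 6 | 1·6 = 6
gcd(6,2,4,1) = 1

Coefficients: [6, 2, 4, 1]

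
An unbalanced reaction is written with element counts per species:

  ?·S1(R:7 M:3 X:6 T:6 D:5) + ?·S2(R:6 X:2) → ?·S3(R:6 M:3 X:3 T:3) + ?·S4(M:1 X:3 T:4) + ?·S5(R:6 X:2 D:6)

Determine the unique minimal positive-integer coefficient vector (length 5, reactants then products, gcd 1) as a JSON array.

R: 6·7+2·6 = 54 | 4·6+6·0+5·6 = 54
M: 6·3+2·0 = 18 | 4·3+6·1+5·0 = 18
X: 6·6+2·2 = 40 | 4·3+6·3+5·2 = 40
T: 6·6+2·0 = 36 | 4·3+6·4+5·0 = 36
D: 6·5+2·0 = 30 | 4·0+6·0+5·6 = 30
gcd(6,2,4,6,5) = 1

Coefficients: [6, 2, 4, 6, 5]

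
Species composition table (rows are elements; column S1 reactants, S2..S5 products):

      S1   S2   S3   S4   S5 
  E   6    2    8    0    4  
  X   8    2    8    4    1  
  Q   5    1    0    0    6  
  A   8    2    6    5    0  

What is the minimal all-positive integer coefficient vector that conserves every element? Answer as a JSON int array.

E: 6·6 = 36 | 6·2+1·8+6·0+4·4 = 36
X: 6·8 = 48 | 6·2+1·8+6·4+4·1 = 48
Q: 6·5 = 30 | 6·1+1·0+6·0+4·6 = 30
A: 6·8 = 48 | 6·2+1·6+6·5+4·0 = 48
gcd(6,6,1,6,4) = 1

Coefficients: [6, 6, 1, 6, 4]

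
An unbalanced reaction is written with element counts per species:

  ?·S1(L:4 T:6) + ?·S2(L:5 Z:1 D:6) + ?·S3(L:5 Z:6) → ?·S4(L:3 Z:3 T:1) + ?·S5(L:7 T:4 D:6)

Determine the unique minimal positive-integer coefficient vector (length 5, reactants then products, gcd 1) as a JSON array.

L: 5·4+6·5+2·5 = 60 | 6·3+6·7 = 60
Z: 5·0+6·1+2·6 = 18 | 6·3+6·0 = 18
T: 5·6+6·0+2·0 = 30 | 6·1+6·4 = 30
D: 5·0+6·6+2·0 = 36 | 6·0+6·6 = 36
gcd(5,6,2,6,6) = 1

Coefficients: [5, 6, 2, 6, 6]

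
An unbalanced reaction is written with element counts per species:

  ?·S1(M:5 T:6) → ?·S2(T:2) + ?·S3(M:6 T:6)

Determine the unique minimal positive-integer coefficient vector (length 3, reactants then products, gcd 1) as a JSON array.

Coefficients: [6, 3, 5]

M: 6·5 = 30 | 3·0+5·6 = 30
T: 6·6 = 36 | 3·2+5·6 = 36
gcd(6,3,5) = 1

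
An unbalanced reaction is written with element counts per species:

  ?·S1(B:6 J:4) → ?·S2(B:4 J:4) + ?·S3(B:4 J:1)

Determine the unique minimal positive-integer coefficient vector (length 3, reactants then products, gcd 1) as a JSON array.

B: 6·6 = 36 | 5·4+4·4 = 36
J: 6·4 = 24 | 5·4+4·1 = 24
gcd(6,5,4) = 1

Coefficients: [6, 5, 4]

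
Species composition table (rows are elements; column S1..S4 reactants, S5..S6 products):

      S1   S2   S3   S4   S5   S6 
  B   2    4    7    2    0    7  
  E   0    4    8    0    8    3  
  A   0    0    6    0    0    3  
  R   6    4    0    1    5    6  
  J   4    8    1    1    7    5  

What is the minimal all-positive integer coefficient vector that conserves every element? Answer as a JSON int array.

Coefficients: [4, 1, 2, 1, 1, 4]

B: 4·2+1·4+2·7+1·2 = 28 | 1·0+4·7 = 28
E: 4·0+1·4+2·8+1·0 = 20 | 1·8+4·3 = 20
A: 4·0+1·0+2·6+1·0 = 12 | 1·0+4·3 = 12
R: 4·6+1·4+2·0+1·1 = 29 | 1·5+4·6 = 29
J: 4·4+1·8+2·1+1·1 = 27 | 1·7+4·5 = 27
gcd(4,1,2,1,1,4) = 1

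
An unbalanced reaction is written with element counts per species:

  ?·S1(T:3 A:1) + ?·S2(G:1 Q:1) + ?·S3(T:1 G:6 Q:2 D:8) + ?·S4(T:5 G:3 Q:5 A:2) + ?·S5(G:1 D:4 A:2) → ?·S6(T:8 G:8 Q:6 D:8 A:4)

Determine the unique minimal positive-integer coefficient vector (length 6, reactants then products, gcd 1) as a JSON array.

Coefficients: [4, 4, 2, 2, 2, 3]

T: 4·3+4·0+2·1+2·5+2·0 = 24 | 3·8 = 24
G: 4·0+4·1+2·6+2·3+2·1 = 24 | 3·8 = 24
Q: 4·0+4·1+2·2+2·5+2·0 = 18 | 3·6 = 18
D: 4·0+4·0+2·8+2·0+2·4 = 24 | 3·8 = 24
A: 4·1+4·0+2·0+2·2+2·2 = 12 | 3·4 = 12
gcd(4,4,2,2,2,3) = 1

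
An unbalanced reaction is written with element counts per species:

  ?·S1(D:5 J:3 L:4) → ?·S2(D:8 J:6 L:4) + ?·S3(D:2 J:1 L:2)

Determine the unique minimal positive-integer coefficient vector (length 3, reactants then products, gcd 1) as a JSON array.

Coefficients: [4, 1, 6]

D: 4·5 = 20 | 1·8+6·2 = 20
J: 4·3 = 12 | 1·6+6·1 = 12
L: 4·4 = 16 | 1·4+6·2 = 16
gcd(4,1,6) = 1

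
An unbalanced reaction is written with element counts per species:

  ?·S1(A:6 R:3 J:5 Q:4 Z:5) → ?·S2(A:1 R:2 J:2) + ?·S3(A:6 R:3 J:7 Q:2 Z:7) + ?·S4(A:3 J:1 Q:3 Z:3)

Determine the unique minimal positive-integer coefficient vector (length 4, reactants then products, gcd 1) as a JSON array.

A: 5·6 = 30 | 6·1+1·6+6·3 = 30
R: 5·3 = 15 | 6·2+1·3+6·0 = 15
J: 5·5 = 25 | 6·2+1·7+6·1 = 25
Q: 5·4 = 20 | 6·0+1·2+6·3 = 20
Z: 5·5 = 25 | 6·0+1·7+6·3 = 25
gcd(5,6,1,6) = 1

Coefficients: [5, 6, 1, 6]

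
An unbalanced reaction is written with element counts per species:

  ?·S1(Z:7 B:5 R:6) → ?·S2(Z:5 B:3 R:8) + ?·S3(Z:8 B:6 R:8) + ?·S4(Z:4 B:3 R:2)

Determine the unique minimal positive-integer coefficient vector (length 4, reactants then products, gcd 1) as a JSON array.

Coefficients: [6, 2, 1, 6]

Z: 6·7 = 42 | 2·5+1·8+6·4 = 42
B: 6·5 = 30 | 2·3+1·6+6·3 = 30
R: 6·6 = 36 | 2·8+1·8+6·2 = 36
gcd(6,2,1,6) = 1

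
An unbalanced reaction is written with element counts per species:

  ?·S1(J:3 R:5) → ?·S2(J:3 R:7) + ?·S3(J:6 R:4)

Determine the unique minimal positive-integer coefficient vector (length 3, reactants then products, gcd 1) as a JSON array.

J: 5·3 = 15 | 3·3+1·6 = 15
R: 5·5 = 25 | 3·7+1·4 = 25
gcd(5,3,1) = 1

Coefficients: [5, 3, 1]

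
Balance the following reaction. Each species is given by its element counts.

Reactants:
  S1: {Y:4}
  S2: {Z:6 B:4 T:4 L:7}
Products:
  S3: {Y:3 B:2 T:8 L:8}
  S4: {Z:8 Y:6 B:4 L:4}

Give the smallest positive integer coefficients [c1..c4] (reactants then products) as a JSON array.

Coefficients: [6, 4, 2, 3]

Z: 6·0+4·6 = 24 | 2·0+3·8 = 24
Y: 6·4+4·0 = 24 | 2·3+3·6 = 24
B: 6·0+4·4 = 16 | 2·2+3·4 = 16
T: 6·0+4·4 = 16 | 2·8+3·0 = 16
L: 6·0+4·7 = 28 | 2·8+3·4 = 28
gcd(6,4,2,3) = 1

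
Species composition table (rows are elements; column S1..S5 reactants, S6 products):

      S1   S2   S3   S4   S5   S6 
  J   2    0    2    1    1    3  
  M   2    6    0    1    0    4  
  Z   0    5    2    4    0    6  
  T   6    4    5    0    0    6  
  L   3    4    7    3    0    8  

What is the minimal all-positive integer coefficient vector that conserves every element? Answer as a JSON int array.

J: 2·2+2·0+2·2+4·1+3·1 = 15 | 5·3 = 15
M: 2·2+2·6+2·0+4·1+3·0 = 20 | 5·4 = 20
Z: 2·0+2·5+2·2+4·4+3·0 = 30 | 5·6 = 30
T: 2·6+2·4+2·5+4·0+3·0 = 30 | 5·6 = 30
L: 2·3+2·4+2·7+4·3+3·0 = 40 | 5·8 = 40
gcd(2,2,2,4,3,5) = 1

Coefficients: [2, 2, 2, 4, 3, 5]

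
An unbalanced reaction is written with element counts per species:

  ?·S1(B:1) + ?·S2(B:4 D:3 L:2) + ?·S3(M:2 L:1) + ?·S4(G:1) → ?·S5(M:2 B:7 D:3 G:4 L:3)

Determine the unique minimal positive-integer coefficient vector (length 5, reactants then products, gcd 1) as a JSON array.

M: 3·0+1·0+1·2+4·0 = 2 | 1·2 = 2
B: 3·1+1·4+1·0+4·0 = 7 | 1·7 = 7
D: 3·0+1·3+1·0+4·0 = 3 | 1·3 = 3
G: 3·0+1·0+1·0+4·1 = 4 | 1·4 = 4
L: 3·0+1·2+1·1+4·0 = 3 | 1·3 = 3
gcd(3,1,1,4,1) = 1

Coefficients: [3, 1, 1, 4, 1]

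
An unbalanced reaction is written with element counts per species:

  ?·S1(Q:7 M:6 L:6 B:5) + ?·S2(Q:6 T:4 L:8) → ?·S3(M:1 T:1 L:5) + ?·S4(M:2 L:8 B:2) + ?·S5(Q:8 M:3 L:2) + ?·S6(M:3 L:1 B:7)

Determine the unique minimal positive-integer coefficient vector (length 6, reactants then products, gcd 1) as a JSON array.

Q: 6·7+1·6 = 48 | 4·0+1·0+6·8+4·0 = 48
M: 6·6+1·0 = 36 | 4·1+1·2+6·3+4·3 = 36
T: 6·0+1·4 = 4 | 4·1+1·0+6·0+4·0 = 4
L: 6·6+1·8 = 44 | 4·5+1·8+6·2+4·1 = 44
B: 6·5+1·0 = 30 | 4·0+1·2+6·0+4·7 = 30
gcd(6,1,4,1,6,4) = 1

Coefficients: [6, 1, 4, 1, 6, 4]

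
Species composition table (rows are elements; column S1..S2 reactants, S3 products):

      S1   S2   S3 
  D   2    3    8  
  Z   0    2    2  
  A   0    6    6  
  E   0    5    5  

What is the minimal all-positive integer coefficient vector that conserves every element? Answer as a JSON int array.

D: 5·2+2·3 = 16 | 2·8 = 16
Z: 5·0+2·2 = 4 | 2·2 = 4
A: 5·0+2·6 = 12 | 2·6 = 12
E: 5·0+2·5 = 10 | 2·5 = 10
gcd(5,2,2) = 1

Coefficients: [5, 2, 2]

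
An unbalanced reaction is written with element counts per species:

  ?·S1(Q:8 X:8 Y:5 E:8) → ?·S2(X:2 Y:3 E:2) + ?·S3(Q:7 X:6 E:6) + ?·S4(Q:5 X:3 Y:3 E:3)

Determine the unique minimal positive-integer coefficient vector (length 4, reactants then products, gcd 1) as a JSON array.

Coefficients: [3, 3, 2, 2]

Q: 3·8 = 24 | 3·0+2·7+2·5 = 24
X: 3·8 = 24 | 3·2+2·6+2·3 = 24
Y: 3·5 = 15 | 3·3+2·0+2·3 = 15
E: 3·8 = 24 | 3·2+2·6+2·3 = 24
gcd(3,3,2,2) = 1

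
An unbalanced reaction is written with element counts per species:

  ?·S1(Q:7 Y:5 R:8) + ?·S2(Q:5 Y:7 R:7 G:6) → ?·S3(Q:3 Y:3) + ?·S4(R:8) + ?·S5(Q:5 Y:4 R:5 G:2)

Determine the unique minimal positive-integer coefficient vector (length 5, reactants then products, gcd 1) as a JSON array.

Q: 5·7+2·5 = 45 | 5·3+3·0+6·5 = 45
Y: 5·5+2·7 = 39 | 5·3+3·0+6·4 = 39
R: 5·8+2·7 = 54 | 5·0+3·8+6·5 = 54
G: 5·0+2·6 = 12 | 5·0+3·0+6·2 = 12
gcd(5,2,5,3,6) = 1

Coefficients: [5, 2, 5, 3, 6]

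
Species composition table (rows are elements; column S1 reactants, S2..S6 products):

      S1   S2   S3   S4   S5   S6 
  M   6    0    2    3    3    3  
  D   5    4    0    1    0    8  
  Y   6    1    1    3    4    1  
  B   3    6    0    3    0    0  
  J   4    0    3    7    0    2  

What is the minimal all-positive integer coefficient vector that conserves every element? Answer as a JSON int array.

M: 5·6 = 30 | 2·0+3·2+1·3+5·3+2·3 = 30
D: 5·5 = 25 | 2·4+3·0+1·1+5·0+2·8 = 25
Y: 5·6 = 30 | 2·1+3·1+1·3+5·4+2·1 = 30
B: 5·3 = 15 | 2·6+3·0+1·3+5·0+2·0 = 15
J: 5·4 = 20 | 2·0+3·3+1·7+5·0+2·2 = 20
gcd(5,2,3,1,5,2) = 1

Coefficients: [5, 2, 3, 1, 5, 2]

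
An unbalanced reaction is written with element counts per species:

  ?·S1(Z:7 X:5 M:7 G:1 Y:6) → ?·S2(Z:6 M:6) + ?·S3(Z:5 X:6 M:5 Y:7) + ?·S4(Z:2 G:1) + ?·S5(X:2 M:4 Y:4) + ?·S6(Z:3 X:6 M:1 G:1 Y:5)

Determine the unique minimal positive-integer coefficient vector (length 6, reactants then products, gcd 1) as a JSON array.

Coefficients: [6, 3, 2, 4, 3, 2]

Z: 6·7 = 42 | 3·6+2·5+4·2+3·0+2·3 = 42
X: 6·5 = 30 | 3·0+2·6+4·0+3·2+2·6 = 30
M: 6·7 = 42 | 3·6+2·5+4·0+3·4+2·1 = 42
G: 6·1 = 6 | 3·0+2·0+4·1+3·0+2·1 = 6
Y: 6·6 = 36 | 3·0+2·7+4·0+3·4+2·5 = 36
gcd(6,3,2,4,3,2) = 1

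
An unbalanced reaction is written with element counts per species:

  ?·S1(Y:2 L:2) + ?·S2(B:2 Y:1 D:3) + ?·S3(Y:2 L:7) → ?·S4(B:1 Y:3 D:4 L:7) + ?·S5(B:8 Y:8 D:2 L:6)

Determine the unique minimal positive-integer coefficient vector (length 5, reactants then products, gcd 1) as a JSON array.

B: 3·0+6·2+4·0 = 12 | 4·1+1·8 = 12
Y: 3·2+6·1+4·2 = 20 | 4·3+1·8 = 20
D: 3·0+6·3+4·0 = 18 | 4·4+1·2 = 18
L: 3·2+6·0+4·7 = 34 | 4·7+1·6 = 34
gcd(3,6,4,4,1) = 1

Coefficients: [3, 6, 4, 4, 1]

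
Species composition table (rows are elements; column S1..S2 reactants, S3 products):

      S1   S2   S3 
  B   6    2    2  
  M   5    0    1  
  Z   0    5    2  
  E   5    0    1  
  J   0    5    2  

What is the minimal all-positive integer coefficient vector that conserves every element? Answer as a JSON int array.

Coefficients: [1, 2, 5]

B: 1·6+2·2 = 10 | 5·2 = 10
M: 1·5+2·0 = 5 | 5·1 = 5
Z: 1·0+2·5 = 10 | 5·2 = 10
E: 1·5+2·0 = 5 | 5·1 = 5
J: 1·0+2·5 = 10 | 5·2 = 10
gcd(1,2,5) = 1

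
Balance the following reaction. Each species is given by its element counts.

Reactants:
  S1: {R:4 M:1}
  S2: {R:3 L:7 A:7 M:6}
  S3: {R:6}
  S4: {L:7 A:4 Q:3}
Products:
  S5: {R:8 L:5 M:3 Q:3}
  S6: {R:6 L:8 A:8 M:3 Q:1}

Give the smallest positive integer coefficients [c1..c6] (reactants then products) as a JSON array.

Coefficients: [3, 4, 6, 5, 3, 6]

R: 3·4+4·3+6·6+5·0 = 60 | 3·8+6·6 = 60
L: 3·0+4·7+6·0+5·7 = 63 | 3·5+6·8 = 63
A: 3·0+4·7+6·0+5·4 = 48 | 3·0+6·8 = 48
M: 3·1+4·6+6·0+5·0 = 27 | 3·3+6·3 = 27
Q: 3·0+4·0+6·0+5·3 = 15 | 3·3+6·1 = 15
gcd(3,4,6,5,3,6) = 1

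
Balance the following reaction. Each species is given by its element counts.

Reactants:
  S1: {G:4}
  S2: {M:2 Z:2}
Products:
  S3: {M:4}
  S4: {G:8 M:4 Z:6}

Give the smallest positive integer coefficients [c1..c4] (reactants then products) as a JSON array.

Coefficients: [4, 6, 1, 2]

G: 4·4+6·0 = 16 | 1·0+2·8 = 16
M: 4·0+6·2 = 12 | 1·4+2·4 = 12
Z: 4·0+6·2 = 12 | 1·0+2·6 = 12
gcd(4,6,1,2) = 1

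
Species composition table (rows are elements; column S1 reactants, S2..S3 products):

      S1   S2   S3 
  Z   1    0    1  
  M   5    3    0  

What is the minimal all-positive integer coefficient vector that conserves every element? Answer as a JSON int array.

Coefficients: [3, 5, 3]

Z: 3·1 = 3 | 5·0+3·1 = 3
M: 3·5 = 15 | 5·3+3·0 = 15
gcd(3,5,3) = 1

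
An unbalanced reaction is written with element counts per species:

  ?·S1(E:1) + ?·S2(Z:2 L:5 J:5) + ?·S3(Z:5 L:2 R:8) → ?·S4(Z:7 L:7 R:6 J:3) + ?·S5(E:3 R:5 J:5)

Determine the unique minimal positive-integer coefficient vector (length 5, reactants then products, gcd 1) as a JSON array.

E: 6·1+5·0+5·0 = 6 | 5·0+2·3 = 6
Z: 6·0+5·2+5·5 = 35 | 5·7+2·0 = 35
L: 6·0+5·5+5·2 = 35 | 5·7+2·0 = 35
R: 6·0+5·0+5·8 = 40 | 5·6+2·5 = 40
J: 6·0+5·5+5·0 = 25 | 5·3+2·5 = 25
gcd(6,5,5,5,2) = 1

Coefficients: [6, 5, 5, 5, 2]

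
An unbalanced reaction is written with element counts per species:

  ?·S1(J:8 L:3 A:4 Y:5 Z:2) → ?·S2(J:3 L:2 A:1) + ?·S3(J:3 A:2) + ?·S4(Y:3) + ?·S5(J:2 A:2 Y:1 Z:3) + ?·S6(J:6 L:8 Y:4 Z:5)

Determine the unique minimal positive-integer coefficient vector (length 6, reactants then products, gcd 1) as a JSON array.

Coefficients: [4, 2, 6, 5, 1, 1]

J: 4·8 = 32 | 2·3+6·3+5·0+1·2+1·6 = 32
L: 4·3 = 12 | 2·2+6·0+5·0+1·0+1·8 = 12
A: 4·4 = 16 | 2·1+6·2+5·0+1·2+1·0 = 16
Y: 4·5 = 20 | 2·0+6·0+5·3+1·1+1·4 = 20
Z: 4·2 = 8 | 2·0+6·0+5·0+1·3+1·5 = 8
gcd(4,2,6,5,1,1) = 1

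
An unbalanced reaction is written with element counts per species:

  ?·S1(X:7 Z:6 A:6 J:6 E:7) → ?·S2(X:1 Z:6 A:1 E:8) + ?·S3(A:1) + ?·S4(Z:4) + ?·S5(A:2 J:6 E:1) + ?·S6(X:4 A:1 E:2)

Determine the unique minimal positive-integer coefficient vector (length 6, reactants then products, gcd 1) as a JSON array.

X: 3·7 = 21 | 1·1+6·0+3·0+3·0+5·4 = 21
Z: 3·6 = 18 | 1·6+6·0+3·4+3·0+5·0 = 18
A: 3·6 = 18 | 1·1+6·1+3·0+3·2+5·1 = 18
J: 3·6 = 18 | 1·0+6·0+3·0+3·6+5·0 = 18
E: 3·7 = 21 | 1·8+6·0+3·0+3·1+5·2 = 21
gcd(3,1,6,3,3,5) = 1

Coefficients: [3, 1, 6, 3, 3, 5]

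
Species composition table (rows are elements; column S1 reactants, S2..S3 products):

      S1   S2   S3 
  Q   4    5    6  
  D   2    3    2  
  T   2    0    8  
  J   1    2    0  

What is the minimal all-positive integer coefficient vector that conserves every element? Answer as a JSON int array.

Q: 4·4 = 16 | 2·5+1·6 = 16
D: 4·2 = 8 | 2·3+1·2 = 8
T: 4·2 = 8 | 2·0+1·8 = 8
J: 4·1 = 4 | 2·2+1·0 = 4
gcd(4,2,1) = 1

Coefficients: [4, 2, 1]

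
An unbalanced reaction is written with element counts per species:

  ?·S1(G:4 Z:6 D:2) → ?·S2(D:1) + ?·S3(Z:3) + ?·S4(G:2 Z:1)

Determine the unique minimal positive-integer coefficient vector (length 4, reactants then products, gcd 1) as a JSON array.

Coefficients: [3, 6, 4, 6]

G: 3·4 = 12 | 6·0+4·0+6·2 = 12
Z: 3·6 = 18 | 6·0+4·3+6·1 = 18
D: 3·2 = 6 | 6·1+4·0+6·0 = 6
gcd(3,6,4,6) = 1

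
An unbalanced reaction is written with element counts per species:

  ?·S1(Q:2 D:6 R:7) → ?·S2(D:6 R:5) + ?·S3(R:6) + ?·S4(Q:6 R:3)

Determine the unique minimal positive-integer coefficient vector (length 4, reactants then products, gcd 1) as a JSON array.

Q: 6·2 = 12 | 6·0+1·0+2·6 = 12
D: 6·6 = 36 | 6·6+1·0+2·0 = 36
R: 6·7 = 42 | 6·5+1·6+2·3 = 42
gcd(6,6,1,2) = 1

Coefficients: [6, 6, 1, 2]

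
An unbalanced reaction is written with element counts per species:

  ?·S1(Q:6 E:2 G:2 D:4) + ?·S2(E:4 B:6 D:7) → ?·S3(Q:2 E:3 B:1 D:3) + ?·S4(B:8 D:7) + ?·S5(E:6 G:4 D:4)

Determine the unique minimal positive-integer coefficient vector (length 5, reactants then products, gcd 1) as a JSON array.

Coefficients: [2, 5, 6, 3, 1]

Q: 2·6+5·0 = 12 | 6·2+3·0+1·0 = 12
E: 2·2+5·4 = 24 | 6·3+3·0+1·6 = 24
G: 2·2+5·0 = 4 | 6·0+3·0+1·4 = 4
B: 2·0+5·6 = 30 | 6·1+3·8+1·0 = 30
D: 2·4+5·7 = 43 | 6·3+3·7+1·4 = 43
gcd(2,5,6,3,1) = 1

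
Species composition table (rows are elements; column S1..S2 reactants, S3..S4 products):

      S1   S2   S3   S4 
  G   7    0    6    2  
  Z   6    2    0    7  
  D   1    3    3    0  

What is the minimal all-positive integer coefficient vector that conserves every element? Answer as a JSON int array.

G: 6·7+3·0 = 42 | 5·6+6·2 = 42
Z: 6·6+3·2 = 42 | 5·0+6·7 = 42
D: 6·1+3·3 = 15 | 5·3+6·0 = 15
gcd(6,3,5,6) = 1

Coefficients: [6, 3, 5, 6]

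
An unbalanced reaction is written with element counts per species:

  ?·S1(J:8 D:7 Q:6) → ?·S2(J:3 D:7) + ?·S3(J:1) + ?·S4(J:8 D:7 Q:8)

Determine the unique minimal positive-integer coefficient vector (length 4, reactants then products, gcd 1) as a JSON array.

J: 4·8 = 32 | 1·3+5·1+3·8 = 32
D: 4·7 = 28 | 1·7+5·0+3·7 = 28
Q: 4·6 = 24 | 1·0+5·0+3·8 = 24
gcd(4,1,5,3) = 1

Coefficients: [4, 1, 5, 3]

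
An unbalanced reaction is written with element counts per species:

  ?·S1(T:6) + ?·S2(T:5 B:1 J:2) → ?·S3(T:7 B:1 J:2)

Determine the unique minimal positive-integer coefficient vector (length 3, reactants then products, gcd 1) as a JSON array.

Coefficients: [1, 3, 3]

T: 1·6+3·5 = 21 | 3·7 = 21
B: 1·0+3·1 = 3 | 3·1 = 3
J: 1·0+3·2 = 6 | 3·2 = 6
gcd(1,3,3) = 1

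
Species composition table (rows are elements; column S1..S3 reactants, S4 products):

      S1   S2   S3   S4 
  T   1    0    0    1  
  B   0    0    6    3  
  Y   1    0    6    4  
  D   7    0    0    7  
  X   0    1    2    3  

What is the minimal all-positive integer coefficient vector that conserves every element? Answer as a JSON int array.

T: 2·1+4·0+1·0 = 2 | 2·1 = 2
B: 2·0+4·0+1·6 = 6 | 2·3 = 6
Y: 2·1+4·0+1·6 = 8 | 2·4 = 8
D: 2·7+4·0+1·0 = 14 | 2·7 = 14
X: 2·0+4·1+1·2 = 6 | 2·3 = 6
gcd(2,4,1,2) = 1

Coefficients: [2, 4, 1, 2]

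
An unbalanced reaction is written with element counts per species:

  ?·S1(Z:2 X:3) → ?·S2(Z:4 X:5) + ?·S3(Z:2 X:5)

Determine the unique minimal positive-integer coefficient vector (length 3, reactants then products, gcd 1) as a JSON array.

Coefficients: [5, 2, 1]

Z: 5·2 = 10 | 2·4+1·2 = 10
X: 5·3 = 15 | 2·5+1·5 = 15
gcd(5,2,1) = 1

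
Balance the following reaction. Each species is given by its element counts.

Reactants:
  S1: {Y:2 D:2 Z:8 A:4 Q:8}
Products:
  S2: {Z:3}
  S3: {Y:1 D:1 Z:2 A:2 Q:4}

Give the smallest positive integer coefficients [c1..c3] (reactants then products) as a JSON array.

Y: 3·2 = 6 | 4·0+6·1 = 6
D: 3·2 = 6 | 4·0+6·1 = 6
Z: 3·8 = 24 | 4·3+6·2 = 24
A: 3·4 = 12 | 4·0+6·2 = 12
Q: 3·8 = 24 | 4·0+6·4 = 24
gcd(3,4,6) = 1

Coefficients: [3, 4, 6]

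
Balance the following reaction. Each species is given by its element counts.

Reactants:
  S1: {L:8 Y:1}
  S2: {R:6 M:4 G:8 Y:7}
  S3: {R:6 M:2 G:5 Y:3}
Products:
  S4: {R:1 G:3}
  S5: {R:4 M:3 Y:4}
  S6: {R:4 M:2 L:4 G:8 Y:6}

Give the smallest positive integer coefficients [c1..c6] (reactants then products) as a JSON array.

R: 1·0+3·6+2·6 = 30 | 6·1+4·4+2·4 = 30
M: 1·0+3·4+2·2 = 16 | 6·0+4·3+2·2 = 16
L: 1·8+3·0+2·0 = 8 | 6·0+4·0+2·4 = 8
G: 1·0+3·8+2·5 = 34 | 6·3+4·0+2·8 = 34
Y: 1·1+3·7+2·3 = 28 | 6·0+4·4+2·6 = 28
gcd(1,3,2,6,4,2) = 1

Coefficients: [1, 3, 2, 6, 4, 2]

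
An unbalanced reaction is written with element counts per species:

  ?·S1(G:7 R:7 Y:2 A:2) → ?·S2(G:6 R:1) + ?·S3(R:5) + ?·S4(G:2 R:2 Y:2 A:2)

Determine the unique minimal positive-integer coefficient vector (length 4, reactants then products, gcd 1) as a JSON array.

G: 6·7 = 42 | 5·6+5·0+6·2 = 42
R: 6·7 = 42 | 5·1+5·5+6·2 = 42
Y: 6·2 = 12 | 5·0+5·0+6·2 = 12
A: 6·2 = 12 | 5·0+5·0+6·2 = 12
gcd(6,5,5,6) = 1

Coefficients: [6, 5, 5, 6]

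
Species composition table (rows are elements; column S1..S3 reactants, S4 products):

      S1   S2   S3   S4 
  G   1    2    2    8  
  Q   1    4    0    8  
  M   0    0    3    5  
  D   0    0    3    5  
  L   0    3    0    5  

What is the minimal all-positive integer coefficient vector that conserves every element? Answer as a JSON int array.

Coefficients: [4, 5, 5, 3]

G: 4·1+5·2+5·2 = 24 | 3·8 = 24
Q: 4·1+5·4+5·0 = 24 | 3·8 = 24
M: 4·0+5·0+5·3 = 15 | 3·5 = 15
D: 4·0+5·0+5·3 = 15 | 3·5 = 15
L: 4·0+5·3+5·0 = 15 | 3·5 = 15
gcd(4,5,5,3) = 1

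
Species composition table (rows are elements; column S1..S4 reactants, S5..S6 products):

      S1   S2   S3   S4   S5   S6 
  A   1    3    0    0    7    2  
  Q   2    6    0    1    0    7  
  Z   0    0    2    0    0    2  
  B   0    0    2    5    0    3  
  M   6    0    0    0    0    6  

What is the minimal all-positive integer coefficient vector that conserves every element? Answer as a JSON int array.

Coefficients: [5, 4, 5, 1, 1, 5]

A: 5·1+4·3+5·0+1·0 = 17 | 1·7+5·2 = 17
Q: 5·2+4·6+5·0+1·1 = 35 | 1·0+5·7 = 35
Z: 5·0+4·0+5·2+1·0 = 10 | 1·0+5·2 = 10
B: 5·0+4·0+5·2+1·5 = 15 | 1·0+5·3 = 15
M: 5·6+4·0+5·0+1·0 = 30 | 1·0+5·6 = 30
gcd(5,4,5,1,1,5) = 1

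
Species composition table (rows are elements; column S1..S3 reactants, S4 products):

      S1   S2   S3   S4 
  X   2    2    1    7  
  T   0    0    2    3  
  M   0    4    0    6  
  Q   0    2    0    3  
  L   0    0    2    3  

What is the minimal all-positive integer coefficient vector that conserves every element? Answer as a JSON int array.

Coefficients: [5, 6, 6, 4]

X: 5·2+6·2+6·1 = 28 | 4·7 = 28
T: 5·0+6·0+6·2 = 12 | 4·3 = 12
M: 5·0+6·4+6·0 = 24 | 4·6 = 24
Q: 5·0+6·2+6·0 = 12 | 4·3 = 12
L: 5·0+6·0+6·2 = 12 | 4·3 = 12
gcd(5,6,6,4) = 1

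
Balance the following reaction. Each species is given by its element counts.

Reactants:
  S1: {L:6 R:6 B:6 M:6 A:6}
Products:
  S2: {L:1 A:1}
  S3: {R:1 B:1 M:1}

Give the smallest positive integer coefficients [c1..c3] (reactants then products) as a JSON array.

L: 1·6 = 6 | 6·1+6·0 = 6
R: 1·6 = 6 | 6·0+6·1 = 6
B: 1·6 = 6 | 6·0+6·1 = 6
M: 1·6 = 6 | 6·0+6·1 = 6
A: 1·6 = 6 | 6·1+6·0 = 6
gcd(1,6,6) = 1

Coefficients: [1, 6, 6]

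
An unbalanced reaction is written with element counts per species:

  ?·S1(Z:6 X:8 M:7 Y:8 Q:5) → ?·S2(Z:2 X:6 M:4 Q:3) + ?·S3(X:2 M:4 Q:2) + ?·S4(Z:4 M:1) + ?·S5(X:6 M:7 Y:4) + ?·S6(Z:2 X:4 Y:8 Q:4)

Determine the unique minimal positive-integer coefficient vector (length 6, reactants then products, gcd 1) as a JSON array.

Z: 5·6 = 30 | 1·2+3·0+5·4+2·0+4·2 = 30
X: 5·8 = 40 | 1·6+3·2+5·0+2·6+4·4 = 40
M: 5·7 = 35 | 1·4+3·4+5·1+2·7+4·0 = 35
Y: 5·8 = 40 | 1·0+3·0+5·0+2·4+4·8 = 40
Q: 5·5 = 25 | 1·3+3·2+5·0+2·0+4·4 = 25
gcd(5,1,3,5,2,4) = 1

Coefficients: [5, 1, 3, 5, 2, 4]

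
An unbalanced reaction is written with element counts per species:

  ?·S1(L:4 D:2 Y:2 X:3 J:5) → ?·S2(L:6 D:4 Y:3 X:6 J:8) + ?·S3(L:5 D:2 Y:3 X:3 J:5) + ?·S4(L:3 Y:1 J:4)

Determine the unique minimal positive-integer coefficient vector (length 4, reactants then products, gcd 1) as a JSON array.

L: 5·4 = 20 | 2·6+1·5+1·3 = 20
D: 5·2 = 10 | 2·4+1·2+1·0 = 10
Y: 5·2 = 10 | 2·3+1·3+1·1 = 10
X: 5·3 = 15 | 2·6+1·3+1·0 = 15
J: 5·5 = 25 | 2·8+1·5+1·4 = 25
gcd(5,2,1,1) = 1

Coefficients: [5, 2, 1, 1]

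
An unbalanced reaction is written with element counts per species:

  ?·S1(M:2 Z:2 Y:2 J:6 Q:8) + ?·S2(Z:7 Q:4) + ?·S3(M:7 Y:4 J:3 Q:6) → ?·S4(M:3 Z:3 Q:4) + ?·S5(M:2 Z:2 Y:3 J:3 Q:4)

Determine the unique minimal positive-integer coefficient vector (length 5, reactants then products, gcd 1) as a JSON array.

Coefficients: [1, 4, 4, 6, 6]

M: 1·2+4·0+4·7 = 30 | 6·3+6·2 = 30
Z: 1·2+4·7+4·0 = 30 | 6·3+6·2 = 30
Y: 1·2+4·0+4·4 = 18 | 6·0+6·3 = 18
J: 1·6+4·0+4·3 = 18 | 6·0+6·3 = 18
Q: 1·8+4·4+4·6 = 48 | 6·4+6·4 = 48
gcd(1,4,4,6,6) = 1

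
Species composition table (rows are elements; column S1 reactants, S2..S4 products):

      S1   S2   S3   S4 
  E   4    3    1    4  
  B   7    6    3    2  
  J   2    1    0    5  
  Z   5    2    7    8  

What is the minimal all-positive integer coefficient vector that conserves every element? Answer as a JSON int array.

E: 5·4 = 20 | 5·3+1·1+1·4 = 20
B: 5·7 = 35 | 5·6+1·3+1·2 = 35
J: 5·2 = 10 | 5·1+1·0+1·5 = 10
Z: 5·5 = 25 | 5·2+1·7+1·8 = 25
gcd(5,5,1,1) = 1

Coefficients: [5, 5, 1, 1]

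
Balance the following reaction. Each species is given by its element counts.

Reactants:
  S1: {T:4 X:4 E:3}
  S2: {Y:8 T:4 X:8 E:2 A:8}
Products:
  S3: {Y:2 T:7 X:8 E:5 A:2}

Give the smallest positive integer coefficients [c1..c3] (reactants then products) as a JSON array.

Y: 6·0+1·8 = 8 | 4·2 = 8
T: 6·4+1·4 = 28 | 4·7 = 28
X: 6·4+1·8 = 32 | 4·8 = 32
E: 6·3+1·2 = 20 | 4·5 = 20
A: 6·0+1·8 = 8 | 4·2 = 8
gcd(6,1,4) = 1

Coefficients: [6, 1, 4]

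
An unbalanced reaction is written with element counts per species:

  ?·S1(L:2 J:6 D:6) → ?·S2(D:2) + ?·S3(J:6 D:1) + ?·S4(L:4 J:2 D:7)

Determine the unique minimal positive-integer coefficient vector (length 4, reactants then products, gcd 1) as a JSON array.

L: 6·2 = 12 | 5·0+5·0+3·4 = 12
J: 6·6 = 36 | 5·0+5·6+3·2 = 36
D: 6·6 = 36 | 5·2+5·1+3·7 = 36
gcd(6,5,5,3) = 1

Coefficients: [6, 5, 5, 3]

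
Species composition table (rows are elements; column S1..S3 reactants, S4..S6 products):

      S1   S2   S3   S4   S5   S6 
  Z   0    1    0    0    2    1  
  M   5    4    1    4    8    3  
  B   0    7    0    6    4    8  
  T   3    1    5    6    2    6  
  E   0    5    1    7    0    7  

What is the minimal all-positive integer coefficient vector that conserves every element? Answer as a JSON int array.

Z: 1·0+6·1+5·0 = 6 | 3·0+2·2+2·1 = 6
M: 1·5+6·4+5·1 = 34 | 3·4+2·8+2·3 = 34
B: 1·0+6·7+5·0 = 42 | 3·6+2·4+2·8 = 42
T: 1·3+6·1+5·5 = 34 | 3·6+2·2+2·6 = 34
E: 1·0+6·5+5·1 = 35 | 3·7+2·0+2·7 = 35
gcd(1,6,5,3,2,2) = 1

Coefficients: [1, 6, 5, 3, 2, 2]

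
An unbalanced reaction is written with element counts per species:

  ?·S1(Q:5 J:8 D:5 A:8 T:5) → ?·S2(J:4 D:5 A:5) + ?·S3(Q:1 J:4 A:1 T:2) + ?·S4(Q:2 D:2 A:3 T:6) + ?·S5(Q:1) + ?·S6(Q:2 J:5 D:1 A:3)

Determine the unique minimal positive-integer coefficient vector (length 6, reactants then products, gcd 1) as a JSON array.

Coefficients: [4, 2, 1, 3, 5, 4]

Q: 4·5 = 20 | 2·0+1·1+3·2+5·1+4·2 = 20
J: 4·8 = 32 | 2·4+1·4+3·0+5·0+4·5 = 32
D: 4·5 = 20 | 2·5+1·0+3·2+5·0+4·1 = 20
A: 4·8 = 32 | 2·5+1·1+3·3+5·0+4·3 = 32
T: 4·5 = 20 | 2·0+1·2+3·6+5·0+4·0 = 20
gcd(4,2,1,3,5,4) = 1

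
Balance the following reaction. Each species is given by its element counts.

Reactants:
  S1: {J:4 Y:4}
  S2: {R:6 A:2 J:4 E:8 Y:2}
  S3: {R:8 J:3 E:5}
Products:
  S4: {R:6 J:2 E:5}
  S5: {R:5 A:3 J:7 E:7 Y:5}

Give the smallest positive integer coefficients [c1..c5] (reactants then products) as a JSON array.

Coefficients: [1, 3, 2, 4, 2]

R: 1·0+3·6+2·8 = 34 | 4·6+2·5 = 34
A: 1·0+3·2+2·0 = 6 | 4·0+2·3 = 6
J: 1·4+3·4+2·3 = 22 | 4·2+2·7 = 22
E: 1·0+3·8+2·5 = 34 | 4·5+2·7 = 34
Y: 1·4+3·2+2·0 = 10 | 4·0+2·5 = 10
gcd(1,3,2,4,2) = 1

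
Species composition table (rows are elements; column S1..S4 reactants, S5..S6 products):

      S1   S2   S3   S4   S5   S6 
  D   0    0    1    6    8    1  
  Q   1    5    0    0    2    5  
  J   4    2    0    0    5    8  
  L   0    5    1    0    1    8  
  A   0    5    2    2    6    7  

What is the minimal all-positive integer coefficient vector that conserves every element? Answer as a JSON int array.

Coefficients: [4, 1, 5, 2, 2, 1]

D: 4·0+1·0+5·1+2·6 = 17 | 2·8+1·1 = 17
Q: 4·1+1·5+5·0+2·0 = 9 | 2·2+1·5 = 9
J: 4·4+1·2+5·0+2·0 = 18 | 2·5+1·8 = 18
L: 4·0+1·5+5·1+2·0 = 10 | 2·1+1·8 = 10
A: 4·0+1·5+5·2+2·2 = 19 | 2·6+1·7 = 19
gcd(4,1,5,2,2,1) = 1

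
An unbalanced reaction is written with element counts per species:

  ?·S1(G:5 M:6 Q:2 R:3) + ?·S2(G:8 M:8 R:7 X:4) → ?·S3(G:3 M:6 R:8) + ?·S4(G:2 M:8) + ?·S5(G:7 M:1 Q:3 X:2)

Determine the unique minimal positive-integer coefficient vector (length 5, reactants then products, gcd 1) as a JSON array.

G: 6·5+2·8 = 46 | 4·3+3·2+4·7 = 46
M: 6·6+2·8 = 52 | 4·6+3·8+4·1 = 52
Q: 6·2+2·0 = 12 | 4·0+3·0+4·3 = 12
R: 6·3+2·7 = 32 | 4·8+3·0+4·0 = 32
X: 6·0+2·4 = 8 | 4·0+3·0+4·2 = 8
gcd(6,2,4,3,4) = 1

Coefficients: [6, 2, 4, 3, 4]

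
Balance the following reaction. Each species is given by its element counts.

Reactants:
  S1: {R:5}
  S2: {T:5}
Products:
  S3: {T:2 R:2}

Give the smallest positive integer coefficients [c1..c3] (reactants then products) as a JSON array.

Coefficients: [2, 2, 5]

T: 2·0+2·5 = 10 | 5·2 = 10
R: 2·5+2·0 = 10 | 5·2 = 10
gcd(2,2,5) = 1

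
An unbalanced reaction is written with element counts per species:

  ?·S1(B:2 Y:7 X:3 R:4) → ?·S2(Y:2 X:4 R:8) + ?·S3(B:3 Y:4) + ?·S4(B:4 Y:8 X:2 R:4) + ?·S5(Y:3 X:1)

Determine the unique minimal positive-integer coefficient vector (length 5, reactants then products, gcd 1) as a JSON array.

B: 5·2 = 10 | 2·0+2·3+1·4+5·0 = 10
Y: 5·7 = 35 | 2·2+2·4+1·8+5·3 = 35
X: 5·3 = 15 | 2·4+2·0+1·2+5·1 = 15
R: 5·4 = 20 | 2·8+2·0+1·4+5·0 = 20
gcd(5,2,2,1,5) = 1

Coefficients: [5, 2, 2, 1, 5]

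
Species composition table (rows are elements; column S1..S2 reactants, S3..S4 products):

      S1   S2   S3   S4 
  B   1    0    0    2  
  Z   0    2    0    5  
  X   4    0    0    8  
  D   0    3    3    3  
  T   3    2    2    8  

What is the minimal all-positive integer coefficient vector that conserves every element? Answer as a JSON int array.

B: 4·1+5·0 = 4 | 3·0+2·2 = 4
Z: 4·0+5·2 = 10 | 3·0+2·5 = 10
X: 4·4+5·0 = 16 | 3·0+2·8 = 16
D: 4·0+5·3 = 15 | 3·3+2·3 = 15
T: 4·3+5·2 = 22 | 3·2+2·8 = 22
gcd(4,5,3,2) = 1

Coefficients: [4, 5, 3, 2]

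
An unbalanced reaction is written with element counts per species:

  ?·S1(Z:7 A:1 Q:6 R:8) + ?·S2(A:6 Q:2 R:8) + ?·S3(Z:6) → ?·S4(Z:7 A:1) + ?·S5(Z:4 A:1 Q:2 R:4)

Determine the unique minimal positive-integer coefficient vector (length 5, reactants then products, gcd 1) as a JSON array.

Z: 1·7+1·0+5·6 = 37 | 3·7+4·4 = 37
A: 1·1+1·6+5·0 = 7 | 3·1+4·1 = 7
Q: 1·6+1·2+5·0 = 8 | 3·0+4·2 = 8
R: 1·8+1·8+5·0 = 16 | 3·0+4·4 = 16
gcd(1,1,5,3,4) = 1

Coefficients: [1, 1, 5, 3, 4]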